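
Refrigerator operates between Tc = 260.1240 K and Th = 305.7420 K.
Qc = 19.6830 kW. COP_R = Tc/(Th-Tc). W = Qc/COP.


COP = 260.1240 / 45.6180 = 5.7022
W = 19.6830 / 5.7022 = 3.4518 kW

COP = 5.7022, W = 3.4518 kW


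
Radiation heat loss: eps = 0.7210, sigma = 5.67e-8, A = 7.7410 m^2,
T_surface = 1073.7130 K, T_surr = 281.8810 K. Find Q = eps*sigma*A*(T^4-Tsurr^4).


T^4 = 1.3291e+12
Tsurr^4 = 6.3134e+09
Q = 0.7210 * 5.67e-8 * 7.7410 * 1.3228e+12 = 418601.0784 W

418601.0784 W


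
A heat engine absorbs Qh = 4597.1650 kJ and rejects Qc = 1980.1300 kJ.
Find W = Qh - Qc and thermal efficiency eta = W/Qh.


W = 4597.1650 - 1980.1300 = 2617.0350 kJ
eta = 2617.0350 / 4597.1650 = 0.5693 = 56.9271%

W = 2617.0350 kJ, eta = 56.9271%


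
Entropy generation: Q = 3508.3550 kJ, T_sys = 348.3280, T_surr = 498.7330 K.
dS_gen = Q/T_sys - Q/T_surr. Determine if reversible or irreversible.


dS_sys = 3508.3550/348.3280 = 10.0720 kJ/K
dS_surr = -3508.3550/498.7330 = -7.0345 kJ/K
dS_gen = 10.0720 - 7.0345 = 3.0375 kJ/K (irreversible)

dS_gen = 3.0375 kJ/K, irreversible


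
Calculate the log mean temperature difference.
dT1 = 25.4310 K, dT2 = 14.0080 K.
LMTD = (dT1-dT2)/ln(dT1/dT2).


dT1/dT2 = 1.8155
ln(dT1/dT2) = 0.5963
LMTD = 11.4230 / 0.5963 = 19.1552 K

19.1552 K


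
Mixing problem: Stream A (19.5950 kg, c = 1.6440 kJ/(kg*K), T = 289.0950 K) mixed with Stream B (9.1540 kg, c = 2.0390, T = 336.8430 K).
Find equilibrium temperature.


num = 15600.1350
den = 50.8792
Tf = 306.6113 K

306.6113 K


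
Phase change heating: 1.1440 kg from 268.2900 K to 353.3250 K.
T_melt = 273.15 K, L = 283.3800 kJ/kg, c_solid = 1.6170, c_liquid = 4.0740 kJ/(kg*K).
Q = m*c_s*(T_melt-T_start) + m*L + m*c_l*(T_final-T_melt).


Q1 (sensible, solid) = 1.1440 * 1.6170 * 4.8600 = 8.9903 kJ
Q2 (latent) = 1.1440 * 283.3800 = 324.1867 kJ
Q3 (sensible, liquid) = 1.1440 * 4.0740 * 80.1750 = 373.6681 kJ
Q_total = 706.8451 kJ

706.8451 kJ


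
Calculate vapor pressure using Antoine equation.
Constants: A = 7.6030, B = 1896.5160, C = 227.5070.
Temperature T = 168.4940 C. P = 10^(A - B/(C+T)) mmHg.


C+T = 396.0010
B/(C+T) = 4.7892
log10(P) = 7.6030 - 4.7892 = 2.8138
P = 10^2.8138 = 651.3738 mmHg

651.3738 mmHg


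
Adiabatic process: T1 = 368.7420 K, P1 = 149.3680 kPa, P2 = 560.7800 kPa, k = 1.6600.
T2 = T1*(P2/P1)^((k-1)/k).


(k-1)/k = 0.3976
(P2/P1)^exp = 1.6921
T2 = 368.7420 * 1.6921 = 623.9534 K

623.9534 K


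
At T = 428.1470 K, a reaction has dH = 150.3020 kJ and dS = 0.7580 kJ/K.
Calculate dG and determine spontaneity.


T*dS = 428.1470 * 0.7580 = 324.5354 kJ
dG = 150.3020 - 324.5354 = -174.2334 kJ (spontaneous)

dG = -174.2334 kJ, spontaneous


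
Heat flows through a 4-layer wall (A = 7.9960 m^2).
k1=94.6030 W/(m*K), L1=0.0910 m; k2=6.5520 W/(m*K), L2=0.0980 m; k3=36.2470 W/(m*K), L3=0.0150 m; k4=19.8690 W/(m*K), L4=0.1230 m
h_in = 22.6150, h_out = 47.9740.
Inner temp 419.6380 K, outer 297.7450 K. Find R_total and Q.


R_conv_in = 1/(22.6150*7.9960) = 0.0055
R_1 = 0.0910/(94.6030*7.9960) = 0.0001
R_2 = 0.0980/(6.5520*7.9960) = 0.0019
R_3 = 0.0150/(36.2470*7.9960) = 5.1754e-05
R_4 = 0.1230/(19.8690*7.9960) = 0.0008
R_conv_out = 1/(47.9740*7.9960) = 0.0026
R_total = 0.0110 K/W
Q = 121.8930 / 0.0110 = 11127.9148 W

R_total = 0.0110 K/W, Q = 11127.9148 W


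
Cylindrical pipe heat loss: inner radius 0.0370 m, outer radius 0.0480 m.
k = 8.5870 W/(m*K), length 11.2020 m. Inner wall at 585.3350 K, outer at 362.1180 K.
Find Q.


dT = 223.2170 K
ln(ro/ri) = 0.2603
Q = 2*pi*8.5870*11.2020*223.2170 / 0.2603 = 518320.2768 W

518320.2768 W


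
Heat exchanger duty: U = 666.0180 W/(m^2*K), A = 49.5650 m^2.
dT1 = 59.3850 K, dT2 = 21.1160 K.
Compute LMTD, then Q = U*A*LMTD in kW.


LMTD = 37.0103 K
Q = 666.0180 * 49.5650 * 37.0103 = 1221752.3720 W = 1221.7524 kW

1221.7524 kW


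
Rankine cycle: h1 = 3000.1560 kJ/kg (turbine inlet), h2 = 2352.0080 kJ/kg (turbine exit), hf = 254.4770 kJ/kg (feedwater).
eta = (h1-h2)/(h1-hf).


W = 648.1480 kJ/kg
Q_in = 2745.6790 kJ/kg
eta = 0.2361 = 23.6061%

eta = 23.6061%


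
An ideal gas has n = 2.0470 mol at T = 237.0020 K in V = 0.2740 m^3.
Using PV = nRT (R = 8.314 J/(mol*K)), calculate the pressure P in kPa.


P = nRT/V = 2.0470 * 8.314 * 237.0020 / 0.2740
= 4033.4797 / 0.2740 = 14720.7288 Pa = 14.7207 kPa

14.7207 kPa


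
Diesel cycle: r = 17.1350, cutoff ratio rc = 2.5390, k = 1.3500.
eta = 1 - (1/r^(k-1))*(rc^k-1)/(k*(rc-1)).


r^(k-1) = 2.7031
rc^k = 3.5180
eta = 0.5516 = 55.1645%

55.1645%


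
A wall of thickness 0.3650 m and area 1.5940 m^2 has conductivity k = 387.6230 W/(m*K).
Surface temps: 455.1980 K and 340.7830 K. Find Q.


dT = 114.4150 K
Q = 387.6230 * 1.5940 * 114.4150 / 0.3650 = 193681.4180 W

193681.4180 W


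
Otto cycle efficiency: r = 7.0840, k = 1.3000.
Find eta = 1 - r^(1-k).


r^(k-1) = 1.7992
eta = 1 - 1/1.7992 = 0.4442 = 44.4203%

44.4203%


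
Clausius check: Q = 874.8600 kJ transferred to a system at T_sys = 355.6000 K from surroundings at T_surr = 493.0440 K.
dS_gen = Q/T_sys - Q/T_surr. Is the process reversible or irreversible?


dS_sys = 874.8600/355.6000 = 2.4602 kJ/K
dS_surr = -874.8600/493.0440 = -1.7744 kJ/K
dS_gen = 2.4602 - 1.7744 = 0.6858 kJ/K (irreversible)

dS_gen = 0.6858 kJ/K, irreversible


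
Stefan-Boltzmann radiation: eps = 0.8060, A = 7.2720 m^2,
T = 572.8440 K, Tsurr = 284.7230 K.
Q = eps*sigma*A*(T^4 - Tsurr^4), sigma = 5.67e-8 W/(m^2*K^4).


T^4 = 1.0768e+11
Tsurr^4 = 6.5719e+09
Q = 0.8060 * 5.67e-8 * 7.2720 * 1.0111e+11 = 33602.3053 W

33602.3053 W


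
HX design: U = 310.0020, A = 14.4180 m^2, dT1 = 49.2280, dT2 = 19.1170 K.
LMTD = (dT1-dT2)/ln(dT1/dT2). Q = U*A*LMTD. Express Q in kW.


LMTD = 31.8337 K
Q = 310.0020 * 14.4180 * 31.8337 = 142284.1593 W = 142.2842 kW

142.2842 kW


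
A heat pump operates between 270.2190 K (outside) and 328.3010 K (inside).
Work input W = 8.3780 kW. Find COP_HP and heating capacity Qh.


COP = 328.3010 / 58.0820 = 5.6524
Qh = 5.6524 * 8.3780 = 47.3556 kW

COP = 5.6524, Qh = 47.3556 kW


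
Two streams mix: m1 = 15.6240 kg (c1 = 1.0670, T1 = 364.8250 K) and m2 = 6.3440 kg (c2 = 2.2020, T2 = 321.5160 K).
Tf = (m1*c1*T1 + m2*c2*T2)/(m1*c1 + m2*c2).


num = 10573.3414
den = 30.6403
Tf = 345.0796 K

345.0796 K


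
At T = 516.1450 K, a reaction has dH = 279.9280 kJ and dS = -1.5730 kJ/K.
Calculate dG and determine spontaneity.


T*dS = 516.1450 * -1.5730 = -811.8961 kJ
dG = 279.9280 + 811.8961 = 1091.8241 kJ (non-spontaneous)

dG = 1091.8241 kJ, non-spontaneous


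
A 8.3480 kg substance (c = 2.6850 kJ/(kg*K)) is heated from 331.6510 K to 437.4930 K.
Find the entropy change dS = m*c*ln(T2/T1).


T2/T1 = 1.3191
ln(T2/T1) = 0.2770
dS = 8.3480 * 2.6850 * 0.2770 = 6.2083 kJ/K

6.2083 kJ/K


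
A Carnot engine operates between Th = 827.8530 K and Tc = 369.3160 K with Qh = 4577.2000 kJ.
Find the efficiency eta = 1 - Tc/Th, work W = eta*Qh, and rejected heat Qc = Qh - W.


eta = 1 - 369.3160/827.8530 = 0.5539
W = 0.5539 * 4577.2000 = 2535.2515 kJ
Qc = 4577.2000 - 2535.2515 = 2041.9485 kJ

eta = 55.3887%, W = 2535.2515 kJ, Qc = 2041.9485 kJ


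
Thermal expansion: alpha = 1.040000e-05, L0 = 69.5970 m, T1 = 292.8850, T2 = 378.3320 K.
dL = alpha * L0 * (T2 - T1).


dT = 85.4470 K
dL = 1.040000e-05 * 69.5970 * 85.4470 = 0.061847 m
L_final = 69.658847 m

dL = 0.061847 m


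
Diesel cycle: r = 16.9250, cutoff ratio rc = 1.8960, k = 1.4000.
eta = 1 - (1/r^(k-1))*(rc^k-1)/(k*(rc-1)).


r^(k-1) = 3.1004
rc^k = 2.4489
eta = 0.6274 = 62.7441%

62.7441%


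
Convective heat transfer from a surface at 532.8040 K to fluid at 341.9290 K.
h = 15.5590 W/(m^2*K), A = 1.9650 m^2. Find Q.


dT = 190.8750 K
Q = 15.5590 * 1.9650 * 190.8750 = 5835.7044 W

5835.7044 W


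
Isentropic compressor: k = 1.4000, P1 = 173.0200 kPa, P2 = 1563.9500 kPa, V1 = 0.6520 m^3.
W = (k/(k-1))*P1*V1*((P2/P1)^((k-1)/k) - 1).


(k-1)/k = 0.2857
(P2/P1)^exp = 1.8758
W = 3.5000 * 173.0200 * 0.6520 * (1.8758 - 1) = 345.7807 kJ

345.7807 kJ


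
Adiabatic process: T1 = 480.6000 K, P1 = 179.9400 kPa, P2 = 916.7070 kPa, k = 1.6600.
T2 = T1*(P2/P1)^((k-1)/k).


(k-1)/k = 0.3976
(P2/P1)^exp = 1.9105
T2 = 480.6000 * 1.9105 = 918.1656 K

918.1656 K


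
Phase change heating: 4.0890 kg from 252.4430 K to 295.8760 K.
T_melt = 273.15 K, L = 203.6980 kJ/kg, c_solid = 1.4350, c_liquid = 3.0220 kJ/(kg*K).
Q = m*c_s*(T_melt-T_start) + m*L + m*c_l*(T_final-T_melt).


Q1 (sensible, solid) = 4.0890 * 1.4350 * 20.7070 = 121.5028 kJ
Q2 (latent) = 4.0890 * 203.6980 = 832.9211 kJ
Q3 (sensible, liquid) = 4.0890 * 3.0220 * 22.7260 = 280.8242 kJ
Q_total = 1235.2481 kJ

1235.2481 kJ


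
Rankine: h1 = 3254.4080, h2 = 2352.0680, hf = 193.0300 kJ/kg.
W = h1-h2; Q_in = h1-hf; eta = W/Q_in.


W = 902.3400 kJ/kg
Q_in = 3061.3780 kJ/kg
eta = 0.2947 = 29.4750%

eta = 29.4750%


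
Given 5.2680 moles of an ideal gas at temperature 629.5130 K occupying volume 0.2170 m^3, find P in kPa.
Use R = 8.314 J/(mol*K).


P = nRT/V = 5.2680 * 8.314 * 629.5130 / 0.2170
= 27571.5061 / 0.2170 = 127057.6316 Pa = 127.0576 kPa

127.0576 kPa


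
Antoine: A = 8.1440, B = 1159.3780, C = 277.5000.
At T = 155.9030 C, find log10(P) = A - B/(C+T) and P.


C+T = 433.4030
B/(C+T) = 2.6751
log10(P) = 8.1440 - 2.6751 = 5.4689
P = 10^5.4689 = 294403.0972 mmHg

294403.0972 mmHg


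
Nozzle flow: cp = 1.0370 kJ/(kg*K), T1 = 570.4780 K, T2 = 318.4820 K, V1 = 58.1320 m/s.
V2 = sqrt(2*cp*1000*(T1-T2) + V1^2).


dT = 251.9960 K
2*cp*1000*dT = 522639.7040
V1^2 = 3379.3294
V2 = sqrt(526019.0334) = 725.2717 m/s

725.2717 m/s


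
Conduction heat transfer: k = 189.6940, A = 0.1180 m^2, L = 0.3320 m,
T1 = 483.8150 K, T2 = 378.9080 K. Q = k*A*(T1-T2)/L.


dT = 104.9070 K
Q = 189.6940 * 0.1180 * 104.9070 / 0.3320 = 7072.9728 W

7072.9728 W


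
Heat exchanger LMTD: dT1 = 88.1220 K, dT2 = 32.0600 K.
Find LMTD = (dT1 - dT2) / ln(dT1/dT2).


dT1/dT2 = 2.7487
ln(dT1/dT2) = 1.0111
LMTD = 56.0620 / 1.0111 = 55.4458 K

55.4458 K


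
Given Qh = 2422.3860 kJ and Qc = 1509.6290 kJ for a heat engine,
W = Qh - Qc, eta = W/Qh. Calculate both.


W = 2422.3860 - 1509.6290 = 912.7570 kJ
eta = 912.7570 / 2422.3860 = 0.3768 = 37.6801%

W = 912.7570 kJ, eta = 37.6801%


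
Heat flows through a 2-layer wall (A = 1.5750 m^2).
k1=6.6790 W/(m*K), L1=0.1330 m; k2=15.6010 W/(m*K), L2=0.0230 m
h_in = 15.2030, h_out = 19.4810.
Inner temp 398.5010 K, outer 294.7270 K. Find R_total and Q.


R_conv_in = 1/(15.2030*1.5750) = 0.0418
R_1 = 0.1330/(6.6790*1.5750) = 0.0126
R_2 = 0.0230/(15.6010*1.5750) = 0.0009
R_conv_out = 1/(19.4810*1.5750) = 0.0326
R_total = 0.0879 K/W
Q = 103.7740 / 0.0879 = 1180.1357 W

R_total = 0.0879 K/W, Q = 1180.1357 W


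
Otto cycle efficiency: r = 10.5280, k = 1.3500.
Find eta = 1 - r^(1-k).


r^(k-1) = 2.2794
eta = 1 - 1/2.2794 = 0.5613 = 56.1289%

56.1289%


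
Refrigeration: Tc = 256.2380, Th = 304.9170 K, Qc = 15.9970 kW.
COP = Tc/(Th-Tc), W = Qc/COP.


COP = 256.2380 / 48.6790 = 5.2638
W = 15.9970 / 5.2638 = 3.0390 kW

COP = 5.2638, W = 3.0390 kW


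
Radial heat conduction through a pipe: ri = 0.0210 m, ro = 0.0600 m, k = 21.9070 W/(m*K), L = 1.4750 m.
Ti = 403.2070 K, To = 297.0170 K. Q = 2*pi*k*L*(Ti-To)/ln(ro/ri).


dT = 106.1900 K
ln(ro/ri) = 1.0498
Q = 2*pi*21.9070*1.4750*106.1900 / 1.0498 = 20536.3235 W

20536.3235 W


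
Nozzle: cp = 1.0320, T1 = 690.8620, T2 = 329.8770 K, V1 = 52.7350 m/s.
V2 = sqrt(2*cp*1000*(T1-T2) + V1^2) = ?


dT = 360.9850 K
2*cp*1000*dT = 745073.0400
V1^2 = 2780.9802
V2 = sqrt(747854.0202) = 864.7855 m/s

864.7855 m/s


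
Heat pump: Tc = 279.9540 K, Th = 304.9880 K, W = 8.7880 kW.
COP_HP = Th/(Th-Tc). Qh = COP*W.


COP = 304.9880 / 25.0340 = 12.1830
Qh = 12.1830 * 8.7880 = 107.0638 kW

COP = 12.1830, Qh = 107.0638 kW


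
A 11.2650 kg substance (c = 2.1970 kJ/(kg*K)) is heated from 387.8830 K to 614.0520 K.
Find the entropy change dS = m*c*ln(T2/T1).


T2/T1 = 1.5831
ln(T2/T1) = 0.4594
dS = 11.2650 * 2.1970 * 0.4594 = 11.3692 kJ/K

11.3692 kJ/K


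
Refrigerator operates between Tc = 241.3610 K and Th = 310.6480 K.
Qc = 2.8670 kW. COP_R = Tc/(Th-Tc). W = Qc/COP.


COP = 241.3610 / 69.2870 = 3.4835
W = 2.8670 / 3.4835 = 0.8230 kW

COP = 3.4835, W = 0.8230 kW


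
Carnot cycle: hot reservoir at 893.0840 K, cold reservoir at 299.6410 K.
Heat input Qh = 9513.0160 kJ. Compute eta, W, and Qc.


eta = 1 - 299.6410/893.0840 = 0.6645
W = 0.6645 * 9513.0160 = 6321.2786 kJ
Qc = 9513.0160 - 6321.2786 = 3191.7374 kJ

eta = 66.4487%, W = 6321.2786 kJ, Qc = 3191.7374 kJ


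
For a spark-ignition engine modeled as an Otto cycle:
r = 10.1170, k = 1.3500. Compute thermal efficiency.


r^(k-1) = 2.2479
eta = 1 - 1/2.2479 = 0.5551 = 55.5131%

55.5131%


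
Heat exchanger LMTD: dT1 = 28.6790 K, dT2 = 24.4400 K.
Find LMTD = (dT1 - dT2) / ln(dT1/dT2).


dT1/dT2 = 1.1734
ln(dT1/dT2) = 0.1599
LMTD = 4.2390 / 0.1599 = 26.5030 K

26.5030 K


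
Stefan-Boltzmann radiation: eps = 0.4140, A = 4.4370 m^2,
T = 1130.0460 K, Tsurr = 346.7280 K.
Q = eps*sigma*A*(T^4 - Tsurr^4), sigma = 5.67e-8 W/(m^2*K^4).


T^4 = 1.6307e+12
Tsurr^4 = 1.4453e+10
Q = 0.4140 * 5.67e-8 * 4.4370 * 1.6163e+12 = 168341.4613 W

168341.4613 W


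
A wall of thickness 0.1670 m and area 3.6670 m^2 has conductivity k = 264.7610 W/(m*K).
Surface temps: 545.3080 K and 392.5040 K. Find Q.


dT = 152.8040 K
Q = 264.7610 * 3.6670 * 152.8040 / 0.1670 = 888348.0935 W

888348.0935 W


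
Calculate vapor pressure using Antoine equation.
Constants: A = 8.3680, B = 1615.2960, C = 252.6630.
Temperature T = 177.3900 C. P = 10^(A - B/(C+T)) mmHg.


C+T = 430.0530
B/(C+T) = 3.7560
log10(P) = 8.3680 - 3.7560 = 4.6120
P = 10^4.6120 = 40922.3559 mmHg

40922.3559 mmHg


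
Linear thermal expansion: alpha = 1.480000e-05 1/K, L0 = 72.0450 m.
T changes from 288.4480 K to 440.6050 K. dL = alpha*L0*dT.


dT = 152.1570 K
dL = 1.480000e-05 * 72.0450 * 152.1570 = 0.162240 m
L_final = 72.207240 m

dL = 0.162240 m


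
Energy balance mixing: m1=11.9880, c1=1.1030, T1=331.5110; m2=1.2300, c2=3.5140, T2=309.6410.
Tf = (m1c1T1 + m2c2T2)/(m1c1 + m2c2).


num = 5721.8282
den = 17.5450
Tf = 326.1233 K

326.1233 K


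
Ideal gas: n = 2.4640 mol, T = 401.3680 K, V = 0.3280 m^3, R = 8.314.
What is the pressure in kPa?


P = nRT/V = 2.4640 * 8.314 * 401.3680 / 0.3280
= 8222.3028 / 0.3280 = 25067.9964 Pa = 25.0680 kPa

25.0680 kPa


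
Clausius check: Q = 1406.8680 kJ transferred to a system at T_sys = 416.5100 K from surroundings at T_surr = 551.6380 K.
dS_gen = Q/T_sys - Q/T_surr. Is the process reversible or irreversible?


dS_sys = 1406.8680/416.5100 = 3.3778 kJ/K
dS_surr = -1406.8680/551.6380 = -2.5503 kJ/K
dS_gen = 3.3778 - 2.5503 = 0.8274 kJ/K (irreversible)

dS_gen = 0.8274 kJ/K, irreversible


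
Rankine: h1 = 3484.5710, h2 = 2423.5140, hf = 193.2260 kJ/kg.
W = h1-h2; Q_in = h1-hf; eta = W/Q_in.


W = 1061.0570 kJ/kg
Q_in = 3291.3450 kJ/kg
eta = 0.3224 = 32.2378%

eta = 32.2378%


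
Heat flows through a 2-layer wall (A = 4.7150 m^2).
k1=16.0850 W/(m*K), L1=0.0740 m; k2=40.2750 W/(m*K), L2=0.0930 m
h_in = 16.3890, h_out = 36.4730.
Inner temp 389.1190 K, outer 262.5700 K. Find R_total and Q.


R_conv_in = 1/(16.3890*4.7150) = 0.0129
R_1 = 0.0740/(16.0850*4.7150) = 0.0010
R_2 = 0.0930/(40.2750*4.7150) = 0.0005
R_conv_out = 1/(36.4730*4.7150) = 0.0058
R_total = 0.0202 K/W
Q = 126.5490 / 0.0202 = 6258.1812 W

R_total = 0.0202 K/W, Q = 6258.1812 W


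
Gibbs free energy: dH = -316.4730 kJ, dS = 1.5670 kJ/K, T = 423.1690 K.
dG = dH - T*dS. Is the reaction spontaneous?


T*dS = 423.1690 * 1.5670 = 663.1058 kJ
dG = -316.4730 - 663.1058 = -979.5788 kJ (spontaneous)

dG = -979.5788 kJ, spontaneous


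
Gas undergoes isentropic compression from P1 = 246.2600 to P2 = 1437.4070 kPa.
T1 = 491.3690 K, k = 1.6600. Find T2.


(k-1)/k = 0.3976
(P2/P1)^exp = 2.0166
T2 = 491.3690 * 2.0166 = 990.9138 K

990.9138 K


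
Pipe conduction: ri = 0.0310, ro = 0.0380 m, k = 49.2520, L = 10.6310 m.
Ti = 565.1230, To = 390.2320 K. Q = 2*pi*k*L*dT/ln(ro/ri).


dT = 174.8910 K
ln(ro/ri) = 0.2036
Q = 2*pi*49.2520*10.6310*174.8910 / 0.2036 = 2825984.4850 W

2825984.4850 W


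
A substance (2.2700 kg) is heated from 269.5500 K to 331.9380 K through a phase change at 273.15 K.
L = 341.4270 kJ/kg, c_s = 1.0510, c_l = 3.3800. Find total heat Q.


Q1 (sensible, solid) = 2.2700 * 1.0510 * 3.6000 = 8.5888 kJ
Q2 (latent) = 2.2700 * 341.4270 = 775.0393 kJ
Q3 (sensible, liquid) = 2.2700 * 3.3800 * 58.7880 = 451.0568 kJ
Q_total = 1234.6849 kJ

1234.6849 kJ


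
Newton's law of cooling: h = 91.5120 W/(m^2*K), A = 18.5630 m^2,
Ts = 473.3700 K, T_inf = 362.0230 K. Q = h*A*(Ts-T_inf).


dT = 111.3470 K
Q = 91.5120 * 18.5630 * 111.3470 = 189149.2972 W

189149.2972 W


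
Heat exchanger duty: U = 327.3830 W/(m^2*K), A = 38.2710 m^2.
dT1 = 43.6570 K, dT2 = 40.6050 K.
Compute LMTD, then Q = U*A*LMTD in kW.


LMTD = 42.1126 K
Q = 327.3830 * 38.2710 * 42.1126 = 527639.9550 W = 527.6400 kW

527.6400 kW


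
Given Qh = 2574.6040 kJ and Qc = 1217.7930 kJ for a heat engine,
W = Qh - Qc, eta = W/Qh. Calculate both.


W = 2574.6040 - 1217.7930 = 1356.8110 kJ
eta = 1356.8110 / 2574.6040 = 0.5270 = 52.6998%

W = 1356.8110 kJ, eta = 52.6998%


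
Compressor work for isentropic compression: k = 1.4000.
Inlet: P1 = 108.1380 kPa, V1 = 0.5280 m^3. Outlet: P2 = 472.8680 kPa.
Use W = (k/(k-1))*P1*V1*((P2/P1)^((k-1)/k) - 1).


(k-1)/k = 0.2857
(P2/P1)^exp = 1.5243
W = 3.5000 * 108.1380 * 0.5280 * (1.5243 - 1) = 104.7786 kJ

104.7786 kJ


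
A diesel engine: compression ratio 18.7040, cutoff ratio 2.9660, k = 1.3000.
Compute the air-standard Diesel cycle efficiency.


r^(k-1) = 2.4076
rc^k = 4.1098
eta = 0.4946 = 49.4609%

49.4609%


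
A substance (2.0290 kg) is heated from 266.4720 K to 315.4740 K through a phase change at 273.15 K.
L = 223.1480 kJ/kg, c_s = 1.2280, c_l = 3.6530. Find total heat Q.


Q1 (sensible, solid) = 2.0290 * 1.2280 * 6.6780 = 16.6390 kJ
Q2 (latent) = 2.0290 * 223.1480 = 452.7673 kJ
Q3 (sensible, liquid) = 2.0290 * 3.6530 * 42.3240 = 313.7028 kJ
Q_total = 783.1091 kJ

783.1091 kJ


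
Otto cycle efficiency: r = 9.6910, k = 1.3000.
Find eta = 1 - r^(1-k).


r^(k-1) = 1.9766
eta = 1 - 1/1.9766 = 0.4941 = 49.4071%

49.4071%


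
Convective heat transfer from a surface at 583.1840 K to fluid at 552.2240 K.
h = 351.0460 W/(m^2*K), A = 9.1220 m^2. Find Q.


dT = 30.9600 K
Q = 351.0460 * 9.1220 * 30.9600 = 99141.4003 W

99141.4003 W


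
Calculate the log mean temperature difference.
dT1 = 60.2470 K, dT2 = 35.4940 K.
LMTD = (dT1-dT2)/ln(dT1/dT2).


dT1/dT2 = 1.6974
ln(dT1/dT2) = 0.5291
LMTD = 24.7530 / 0.5291 = 46.7842 K

46.7842 K


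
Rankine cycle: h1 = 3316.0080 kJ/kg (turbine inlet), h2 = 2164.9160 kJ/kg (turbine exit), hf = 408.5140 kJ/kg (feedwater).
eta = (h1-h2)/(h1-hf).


W = 1151.0920 kJ/kg
Q_in = 2907.4940 kJ/kg
eta = 0.3959 = 39.5905%

eta = 39.5905%


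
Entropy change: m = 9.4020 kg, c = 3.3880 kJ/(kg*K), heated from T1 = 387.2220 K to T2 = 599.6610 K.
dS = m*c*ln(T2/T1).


T2/T1 = 1.5486
ln(T2/T1) = 0.4374
dS = 9.4020 * 3.3880 * 0.4374 = 13.9319 kJ/K

13.9319 kJ/K


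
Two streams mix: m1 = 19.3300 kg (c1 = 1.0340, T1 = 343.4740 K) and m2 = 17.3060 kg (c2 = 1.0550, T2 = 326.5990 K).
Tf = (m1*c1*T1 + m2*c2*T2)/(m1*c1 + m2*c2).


num = 12828.0794
den = 38.2450
Tf = 335.4180 K

335.4180 K


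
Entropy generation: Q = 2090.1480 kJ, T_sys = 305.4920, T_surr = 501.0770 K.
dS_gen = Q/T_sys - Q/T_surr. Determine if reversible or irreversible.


dS_sys = 2090.1480/305.4920 = 6.8419 kJ/K
dS_surr = -2090.1480/501.0770 = -4.1713 kJ/K
dS_gen = 6.8419 - 4.1713 = 2.6706 kJ/K (irreversible)

dS_gen = 2.6706 kJ/K, irreversible


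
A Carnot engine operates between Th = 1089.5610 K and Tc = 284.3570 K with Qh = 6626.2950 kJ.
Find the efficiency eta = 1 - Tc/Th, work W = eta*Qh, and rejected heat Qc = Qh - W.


eta = 1 - 284.3570/1089.5610 = 0.7390
W = 0.7390 * 6626.2950 = 4896.9440 kJ
Qc = 6626.2950 - 4896.9440 = 1729.3510 kJ

eta = 73.9017%, W = 4896.9440 kJ, Qc = 1729.3510 kJ


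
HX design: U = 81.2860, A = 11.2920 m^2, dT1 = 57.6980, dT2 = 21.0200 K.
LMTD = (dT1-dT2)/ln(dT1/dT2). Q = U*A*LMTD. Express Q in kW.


LMTD = 36.3239 K
Q = 81.2860 * 11.2920 * 36.3239 = 33341.0447 W = 33.3410 kW

33.3410 kW


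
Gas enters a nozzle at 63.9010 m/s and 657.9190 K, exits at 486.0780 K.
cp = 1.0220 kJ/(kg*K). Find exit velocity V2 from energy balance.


dT = 171.8410 K
2*cp*1000*dT = 351243.0040
V1^2 = 4083.3378
V2 = sqrt(355326.3418) = 596.0926 m/s

596.0926 m/s


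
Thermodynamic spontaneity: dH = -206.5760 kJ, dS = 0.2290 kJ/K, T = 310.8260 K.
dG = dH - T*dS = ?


T*dS = 310.8260 * 0.2290 = 71.1792 kJ
dG = -206.5760 - 71.1792 = -277.7552 kJ (spontaneous)

dG = -277.7552 kJ, spontaneous


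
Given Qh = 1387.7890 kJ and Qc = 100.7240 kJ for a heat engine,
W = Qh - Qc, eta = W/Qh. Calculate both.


W = 1387.7890 - 100.7240 = 1287.0650 kJ
eta = 1287.0650 / 1387.7890 = 0.9274 = 92.7421%

W = 1287.0650 kJ, eta = 92.7421%


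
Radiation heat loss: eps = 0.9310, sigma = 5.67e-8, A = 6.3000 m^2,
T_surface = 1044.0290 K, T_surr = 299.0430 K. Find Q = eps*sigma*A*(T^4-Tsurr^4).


T^4 = 1.1881e+12
Tsurr^4 = 7.9971e+09
Q = 0.9310 * 5.67e-8 * 6.3000 * 1.1801e+12 = 392455.4709 W

392455.4709 W


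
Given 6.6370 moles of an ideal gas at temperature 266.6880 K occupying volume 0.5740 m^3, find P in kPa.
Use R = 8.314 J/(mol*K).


P = nRT/V = 6.6370 * 8.314 * 266.6880 / 0.5740
= 14715.8486 / 0.5740 = 25637.3670 Pa = 25.6374 kPa

25.6374 kPa


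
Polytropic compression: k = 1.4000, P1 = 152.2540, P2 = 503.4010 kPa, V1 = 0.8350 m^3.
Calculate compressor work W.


(k-1)/k = 0.2857
(P2/P1)^exp = 1.4073
W = 3.5000 * 152.2540 * 0.8350 * (1.4073 - 1) = 181.2298 kJ

181.2298 kJ


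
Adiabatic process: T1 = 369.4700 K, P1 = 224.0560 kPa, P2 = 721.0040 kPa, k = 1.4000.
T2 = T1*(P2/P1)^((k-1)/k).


(k-1)/k = 0.2857
(P2/P1)^exp = 1.3964
T2 = 369.4700 * 1.3964 = 515.9437 K

515.9437 K


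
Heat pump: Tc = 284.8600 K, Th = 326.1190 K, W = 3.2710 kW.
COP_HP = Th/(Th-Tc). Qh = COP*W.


COP = 326.1190 / 41.2590 = 7.9042
Qh = 7.9042 * 3.2710 = 25.8546 kW

COP = 7.9042, Qh = 25.8546 kW


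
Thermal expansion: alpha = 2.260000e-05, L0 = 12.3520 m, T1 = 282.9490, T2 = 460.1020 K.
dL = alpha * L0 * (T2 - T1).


dT = 177.1530 K
dL = 2.260000e-05 * 12.3520 * 177.1530 = 0.049453 m
L_final = 12.401453 m

dL = 0.049453 m


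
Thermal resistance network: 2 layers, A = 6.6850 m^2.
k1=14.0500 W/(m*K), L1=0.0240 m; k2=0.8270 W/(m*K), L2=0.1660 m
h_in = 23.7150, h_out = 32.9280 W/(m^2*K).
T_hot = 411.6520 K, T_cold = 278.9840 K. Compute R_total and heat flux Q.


R_conv_in = 1/(23.7150*6.6850) = 0.0063
R_1 = 0.0240/(14.0500*6.6850) = 0.0003
R_2 = 0.1660/(0.8270*6.6850) = 0.0300
R_conv_out = 1/(32.9280*6.6850) = 0.0045
R_total = 0.0411 K/W
Q = 132.6680 / 0.0411 = 3225.3857 W

R_total = 0.0411 K/W, Q = 3225.3857 W


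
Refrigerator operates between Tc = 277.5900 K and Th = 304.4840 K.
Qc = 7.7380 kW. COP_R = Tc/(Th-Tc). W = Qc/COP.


COP = 277.5900 / 26.8940 = 10.3216
W = 7.7380 / 10.3216 = 0.7497 kW

COP = 10.3216, W = 0.7497 kW


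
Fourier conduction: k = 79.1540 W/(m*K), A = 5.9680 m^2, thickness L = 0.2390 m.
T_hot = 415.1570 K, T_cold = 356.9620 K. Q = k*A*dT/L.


dT = 58.1950 K
Q = 79.1540 * 5.9680 * 58.1950 / 0.2390 = 115024.2612 W

115024.2612 W


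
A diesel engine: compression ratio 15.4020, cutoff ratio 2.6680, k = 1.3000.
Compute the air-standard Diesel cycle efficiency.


r^(k-1) = 2.2713
rc^k = 3.5813
eta = 0.4759 = 47.5884%

47.5884%


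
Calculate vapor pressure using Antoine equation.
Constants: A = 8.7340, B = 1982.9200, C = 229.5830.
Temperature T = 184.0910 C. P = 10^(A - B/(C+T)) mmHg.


C+T = 413.6740
B/(C+T) = 4.7934
log10(P) = 8.7340 - 4.7934 = 3.9406
P = 10^3.9406 = 8720.9465 mmHg

8720.9465 mmHg


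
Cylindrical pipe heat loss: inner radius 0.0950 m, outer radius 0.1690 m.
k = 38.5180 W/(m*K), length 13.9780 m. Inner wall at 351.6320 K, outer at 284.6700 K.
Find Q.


dT = 66.9620 K
ln(ro/ri) = 0.5760
Q = 2*pi*38.5180*13.9780*66.9620 / 0.5760 = 393258.4945 W

393258.4945 W


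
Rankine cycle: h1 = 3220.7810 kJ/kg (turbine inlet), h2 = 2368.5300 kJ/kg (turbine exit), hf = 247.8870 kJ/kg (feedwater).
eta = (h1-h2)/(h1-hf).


W = 852.2510 kJ/kg
Q_in = 2972.8940 kJ/kg
eta = 0.2867 = 28.6674%

eta = 28.6674%


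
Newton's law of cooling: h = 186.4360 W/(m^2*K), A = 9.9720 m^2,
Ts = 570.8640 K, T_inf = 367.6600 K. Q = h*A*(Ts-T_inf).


dT = 203.2040 K
Q = 186.4360 * 9.9720 * 203.2040 = 377784.6423 W

377784.6423 W


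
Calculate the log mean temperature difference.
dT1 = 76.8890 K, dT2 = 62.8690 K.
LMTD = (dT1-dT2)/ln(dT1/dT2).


dT1/dT2 = 1.2230
ln(dT1/dT2) = 0.2013
LMTD = 14.0200 / 0.2013 = 69.6440 K

69.6440 K


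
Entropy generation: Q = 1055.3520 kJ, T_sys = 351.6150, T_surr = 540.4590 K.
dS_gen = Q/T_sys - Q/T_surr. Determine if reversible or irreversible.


dS_sys = 1055.3520/351.6150 = 3.0014 kJ/K
dS_surr = -1055.3520/540.4590 = -1.9527 kJ/K
dS_gen = 3.0014 - 1.9527 = 1.0487 kJ/K (irreversible)

dS_gen = 1.0487 kJ/K, irreversible


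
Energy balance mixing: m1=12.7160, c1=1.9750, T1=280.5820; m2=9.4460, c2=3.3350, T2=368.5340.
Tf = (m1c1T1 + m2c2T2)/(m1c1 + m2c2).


num = 18656.2736
den = 56.6165
Tf = 329.5200 K

329.5200 K


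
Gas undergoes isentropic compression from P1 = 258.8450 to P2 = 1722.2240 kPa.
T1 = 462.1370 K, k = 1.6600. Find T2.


(k-1)/k = 0.3976
(P2/P1)^exp = 2.1244
T2 = 462.1370 * 2.1244 = 981.7647 K

981.7647 K


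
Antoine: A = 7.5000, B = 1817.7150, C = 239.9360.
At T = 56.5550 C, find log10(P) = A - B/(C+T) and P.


C+T = 296.4910
B/(C+T) = 6.1308
log10(P) = 7.5000 - 6.1308 = 1.3692
P = 10^1.3692 = 23.4013 mmHg

23.4013 mmHg


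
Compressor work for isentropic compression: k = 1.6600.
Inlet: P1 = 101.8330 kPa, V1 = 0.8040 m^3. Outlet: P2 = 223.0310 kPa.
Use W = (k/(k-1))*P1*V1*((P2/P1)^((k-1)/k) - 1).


(k-1)/k = 0.3976
(P2/P1)^exp = 1.3657
W = 2.5152 * 101.8330 * 0.8040 * (1.3657 - 1) = 75.3164 kJ

75.3164 kJ


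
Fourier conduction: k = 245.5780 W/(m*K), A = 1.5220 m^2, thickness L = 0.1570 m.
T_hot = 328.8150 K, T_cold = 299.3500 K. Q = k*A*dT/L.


dT = 29.4650 K
Q = 245.5780 * 1.5220 * 29.4650 / 0.1570 = 70147.2910 W

70147.2910 W


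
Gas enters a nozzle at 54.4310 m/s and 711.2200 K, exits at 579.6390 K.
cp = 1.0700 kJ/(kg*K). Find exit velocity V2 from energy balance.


dT = 131.5810 K
2*cp*1000*dT = 281583.3400
V1^2 = 2962.7338
V2 = sqrt(284546.0738) = 533.4286 m/s

533.4286 m/s


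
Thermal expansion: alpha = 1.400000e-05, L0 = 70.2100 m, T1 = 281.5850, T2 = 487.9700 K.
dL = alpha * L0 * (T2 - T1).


dT = 206.3850 K
dL = 1.400000e-05 * 70.2100 * 206.3850 = 0.202864 m
L_final = 70.412864 m

dL = 0.202864 m


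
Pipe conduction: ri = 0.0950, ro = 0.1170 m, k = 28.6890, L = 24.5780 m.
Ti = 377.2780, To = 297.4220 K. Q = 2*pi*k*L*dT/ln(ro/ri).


dT = 79.8560 K
ln(ro/ri) = 0.2083
Q = 2*pi*28.6890*24.5780*79.8560 / 0.2083 = 1698502.7961 W

1698502.7961 W


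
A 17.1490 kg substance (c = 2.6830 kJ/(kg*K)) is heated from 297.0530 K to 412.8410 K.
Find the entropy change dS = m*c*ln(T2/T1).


T2/T1 = 1.3898
ln(T2/T1) = 0.3292
dS = 17.1490 * 2.6830 * 0.3292 = 15.1445 kJ/K

15.1445 kJ/K


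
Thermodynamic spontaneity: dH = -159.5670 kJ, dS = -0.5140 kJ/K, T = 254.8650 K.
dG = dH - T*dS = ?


T*dS = 254.8650 * -0.5140 = -131.0006 kJ
dG = -159.5670 + 131.0006 = -28.5664 kJ (spontaneous)

dG = -28.5664 kJ, spontaneous


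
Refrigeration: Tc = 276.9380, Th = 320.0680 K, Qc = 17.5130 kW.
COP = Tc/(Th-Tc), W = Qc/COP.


COP = 276.9380 / 43.1300 = 6.4210
W = 17.5130 / 6.4210 = 2.7275 kW

COP = 6.4210, W = 2.7275 kW


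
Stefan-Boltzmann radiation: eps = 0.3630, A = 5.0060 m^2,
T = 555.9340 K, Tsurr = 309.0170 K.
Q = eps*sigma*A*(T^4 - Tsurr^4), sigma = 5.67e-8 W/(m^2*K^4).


T^4 = 9.5520e+10
Tsurr^4 = 9.1186e+09
Q = 0.3630 * 5.67e-8 * 5.0060 * 8.6401e+10 = 8902.2473 W

8902.2473 W


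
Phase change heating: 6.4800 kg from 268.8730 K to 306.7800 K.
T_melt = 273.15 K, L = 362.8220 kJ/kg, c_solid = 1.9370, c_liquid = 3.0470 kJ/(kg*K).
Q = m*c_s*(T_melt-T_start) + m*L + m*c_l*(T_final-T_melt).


Q1 (sensible, solid) = 6.4800 * 1.9370 * 4.2770 = 53.6839 kJ
Q2 (latent) = 6.4800 * 362.8220 = 2351.0866 kJ
Q3 (sensible, liquid) = 6.4800 * 3.0470 * 33.6300 = 664.0096 kJ
Q_total = 3068.7800 kJ

3068.7800 kJ


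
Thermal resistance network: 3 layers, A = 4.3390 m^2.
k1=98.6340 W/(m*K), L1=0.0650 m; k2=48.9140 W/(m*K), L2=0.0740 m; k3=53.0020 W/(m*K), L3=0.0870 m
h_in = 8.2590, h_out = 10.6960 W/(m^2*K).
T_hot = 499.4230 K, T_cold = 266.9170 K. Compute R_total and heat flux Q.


R_conv_in = 1/(8.2590*4.3390) = 0.0279
R_1 = 0.0650/(98.6340*4.3390) = 0.0002
R_2 = 0.0740/(48.9140*4.3390) = 0.0003
R_3 = 0.0870/(53.0020*4.3390) = 0.0004
R_conv_out = 1/(10.6960*4.3390) = 0.0215
R_total = 0.0503 K/W
Q = 232.5060 / 0.0503 = 4619.5381 W

R_total = 0.0503 K/W, Q = 4619.5381 W


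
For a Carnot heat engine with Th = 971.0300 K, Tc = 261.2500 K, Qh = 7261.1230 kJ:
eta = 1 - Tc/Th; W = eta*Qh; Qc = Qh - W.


eta = 1 - 261.2500/971.0300 = 0.7310
W = 0.7310 * 7261.1230 = 5307.5599 kJ
Qc = 7261.1230 - 5307.5599 = 1953.5631 kJ

eta = 73.0956%, W = 5307.5599 kJ, Qc = 1953.5631 kJ


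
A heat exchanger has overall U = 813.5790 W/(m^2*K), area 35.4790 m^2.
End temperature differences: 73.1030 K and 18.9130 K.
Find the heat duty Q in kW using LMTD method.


LMTD = 40.0808 K
Q = 813.5790 * 35.4790 * 40.0808 = 1156930.2353 W = 1156.9302 kW

1156.9302 kW


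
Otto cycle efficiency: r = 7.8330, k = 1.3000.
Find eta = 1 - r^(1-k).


r^(k-1) = 1.8543
eta = 1 - 1/1.8543 = 0.4607 = 46.0711%

46.0711%


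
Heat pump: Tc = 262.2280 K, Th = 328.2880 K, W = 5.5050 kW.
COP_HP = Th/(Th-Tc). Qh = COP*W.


COP = 328.2880 / 66.0600 = 4.9695
Qh = 4.9695 * 5.5050 = 27.3573 kW

COP = 4.9695, Qh = 27.3573 kW


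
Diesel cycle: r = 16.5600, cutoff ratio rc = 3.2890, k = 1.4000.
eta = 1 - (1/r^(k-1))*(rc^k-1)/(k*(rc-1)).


r^(k-1) = 3.0734
rc^k = 5.2953
eta = 0.5639 = 56.3892%

56.3892%


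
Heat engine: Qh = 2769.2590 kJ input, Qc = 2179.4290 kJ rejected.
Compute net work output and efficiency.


W = 2769.2590 - 2179.4290 = 589.8300 kJ
eta = 589.8300 / 2769.2590 = 0.2130 = 21.2992%

W = 589.8300 kJ, eta = 21.2992%


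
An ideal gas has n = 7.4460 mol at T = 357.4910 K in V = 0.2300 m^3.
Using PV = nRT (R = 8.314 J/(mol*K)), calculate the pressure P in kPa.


P = nRT/V = 7.4460 * 8.314 * 357.4910 / 0.2300
= 22130.8536 / 0.2300 = 96221.1025 Pa = 96.2211 kPa

96.2211 kPa


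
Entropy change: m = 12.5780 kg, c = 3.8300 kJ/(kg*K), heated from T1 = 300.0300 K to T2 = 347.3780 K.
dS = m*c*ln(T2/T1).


T2/T1 = 1.1578
ln(T2/T1) = 0.1465
dS = 12.5780 * 3.8300 * 0.1465 = 7.0589 kJ/K

7.0589 kJ/K


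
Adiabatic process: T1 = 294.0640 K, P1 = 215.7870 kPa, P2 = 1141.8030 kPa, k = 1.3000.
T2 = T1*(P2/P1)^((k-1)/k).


(k-1)/k = 0.2308
(P2/P1)^exp = 1.4688
T2 = 294.0640 * 1.4688 = 431.9352 K

431.9352 K


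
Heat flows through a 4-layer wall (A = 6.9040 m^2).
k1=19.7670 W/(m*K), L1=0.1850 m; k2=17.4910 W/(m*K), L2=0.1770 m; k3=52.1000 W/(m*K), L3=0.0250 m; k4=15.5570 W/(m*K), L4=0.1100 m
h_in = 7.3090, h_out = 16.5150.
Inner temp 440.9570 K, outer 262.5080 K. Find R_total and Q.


R_conv_in = 1/(7.3090*6.9040) = 0.0198
R_1 = 0.1850/(19.7670*6.9040) = 0.0014
R_2 = 0.1770/(17.4910*6.9040) = 0.0015
R_3 = 0.0250/(52.1000*6.9040) = 6.9503e-05
R_4 = 0.1100/(15.5570*6.9040) = 0.0010
R_conv_out = 1/(16.5150*6.9040) = 0.0088
R_total = 0.0325 K/W
Q = 178.4490 / 0.0325 = 5490.3035 W

R_total = 0.0325 K/W, Q = 5490.3035 W


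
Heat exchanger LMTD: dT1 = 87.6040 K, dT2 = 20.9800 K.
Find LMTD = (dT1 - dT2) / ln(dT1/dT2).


dT1/dT2 = 4.1756
ln(dT1/dT2) = 1.4293
LMTD = 66.6240 / 1.4293 = 46.6144 K

46.6144 K


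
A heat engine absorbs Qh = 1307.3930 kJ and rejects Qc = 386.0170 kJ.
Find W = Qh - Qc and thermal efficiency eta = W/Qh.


W = 1307.3930 - 386.0170 = 921.3760 kJ
eta = 921.3760 / 1307.3930 = 0.7047 = 70.4743%

W = 921.3760 kJ, eta = 70.4743%


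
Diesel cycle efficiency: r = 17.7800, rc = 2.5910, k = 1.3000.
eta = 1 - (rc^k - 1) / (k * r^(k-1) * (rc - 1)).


r^(k-1) = 2.3713
rc^k = 3.4475
eta = 0.5010 = 50.0961%

50.0961%


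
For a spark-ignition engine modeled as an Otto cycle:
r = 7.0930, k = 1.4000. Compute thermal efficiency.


r^(k-1) = 2.1894
eta = 1 - 1/2.1894 = 0.5433 = 54.3261%

54.3261%


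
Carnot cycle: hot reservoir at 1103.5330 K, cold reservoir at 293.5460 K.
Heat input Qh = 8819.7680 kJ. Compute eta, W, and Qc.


eta = 1 - 293.5460/1103.5330 = 0.7340
W = 0.7340 * 8819.7680 = 6473.6600 kJ
Qc = 8819.7680 - 6473.6600 = 2346.1080 kJ

eta = 73.3994%, W = 6473.6600 kJ, Qc = 2346.1080 kJ


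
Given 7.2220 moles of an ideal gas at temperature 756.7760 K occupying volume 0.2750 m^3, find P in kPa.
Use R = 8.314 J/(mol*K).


P = nRT/V = 7.2220 * 8.314 * 756.7760 / 0.2750
= 45439.6372 / 0.2750 = 165235.0442 Pa = 165.2350 kPa

165.2350 kPa


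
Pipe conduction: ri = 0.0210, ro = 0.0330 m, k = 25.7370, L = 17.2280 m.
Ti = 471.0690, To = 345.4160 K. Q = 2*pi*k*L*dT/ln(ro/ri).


dT = 125.6530 K
ln(ro/ri) = 0.4520
Q = 2*pi*25.7370*17.2280*125.6530 / 0.4520 = 774499.9158 W

774499.9158 W


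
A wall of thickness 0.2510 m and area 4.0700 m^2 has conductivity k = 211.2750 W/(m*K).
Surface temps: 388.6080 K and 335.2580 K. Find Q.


dT = 53.3500 K
Q = 211.2750 * 4.0700 * 53.3500 / 0.2510 = 182769.2888 W

182769.2888 W


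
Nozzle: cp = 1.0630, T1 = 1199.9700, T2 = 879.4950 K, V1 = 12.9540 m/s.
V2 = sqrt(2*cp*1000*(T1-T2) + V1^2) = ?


dT = 320.4750 K
2*cp*1000*dT = 681329.8500
V1^2 = 167.8061
V2 = sqrt(681497.6561) = 825.5287 m/s

825.5287 m/s


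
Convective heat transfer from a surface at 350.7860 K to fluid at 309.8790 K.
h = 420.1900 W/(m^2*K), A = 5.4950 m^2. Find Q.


dT = 40.9070 K
Q = 420.1900 * 5.4950 * 40.9070 = 94451.9743 W

94451.9743 W


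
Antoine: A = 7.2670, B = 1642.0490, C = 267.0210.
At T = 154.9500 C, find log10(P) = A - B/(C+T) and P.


C+T = 421.9710
B/(C+T) = 3.8914
log10(P) = 7.2670 - 3.8914 = 3.3756
P = 10^3.3756 = 2374.7681 mmHg

2374.7681 mmHg


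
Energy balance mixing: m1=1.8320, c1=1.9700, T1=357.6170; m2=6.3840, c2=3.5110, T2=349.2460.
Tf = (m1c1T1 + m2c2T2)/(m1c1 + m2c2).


num = 9118.7321
den = 26.0233
Tf = 350.4069 K

350.4069 K


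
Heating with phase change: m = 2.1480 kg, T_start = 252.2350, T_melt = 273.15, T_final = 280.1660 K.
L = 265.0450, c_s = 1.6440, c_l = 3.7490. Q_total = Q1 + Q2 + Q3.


Q1 (sensible, solid) = 2.1480 * 1.6440 * 20.9150 = 73.8574 kJ
Q2 (latent) = 2.1480 * 265.0450 = 569.3167 kJ
Q3 (sensible, liquid) = 2.1480 * 3.7490 * 7.0160 = 56.4988 kJ
Q_total = 699.6729 kJ

699.6729 kJ


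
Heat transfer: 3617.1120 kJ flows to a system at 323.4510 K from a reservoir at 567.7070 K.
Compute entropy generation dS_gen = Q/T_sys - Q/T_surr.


dS_sys = 3617.1120/323.4510 = 11.1829 kJ/K
dS_surr = -3617.1120/567.7070 = -6.3714 kJ/K
dS_gen = 11.1829 - 6.3714 = 4.8114 kJ/K (irreversible)

dS_gen = 4.8114 kJ/K, irreversible


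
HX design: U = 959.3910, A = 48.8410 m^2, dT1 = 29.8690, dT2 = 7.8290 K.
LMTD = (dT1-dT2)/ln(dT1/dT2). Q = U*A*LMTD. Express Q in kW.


LMTD = 16.4602 K
Q = 959.3910 * 48.8410 * 16.4602 = 771286.3100 W = 771.2863 kW

771.2863 kW


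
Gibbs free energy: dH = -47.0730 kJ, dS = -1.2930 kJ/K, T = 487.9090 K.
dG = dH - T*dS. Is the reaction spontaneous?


T*dS = 487.9090 * -1.2930 = -630.8663 kJ
dG = -47.0730 + 630.8663 = 583.7933 kJ (non-spontaneous)

dG = 583.7933 kJ, non-spontaneous


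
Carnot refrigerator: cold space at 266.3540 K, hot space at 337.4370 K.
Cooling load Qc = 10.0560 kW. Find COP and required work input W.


COP = 266.3540 / 71.0830 = 3.7471
W = 10.0560 / 3.7471 = 2.6837 kW

COP = 3.7471, W = 2.6837 kW


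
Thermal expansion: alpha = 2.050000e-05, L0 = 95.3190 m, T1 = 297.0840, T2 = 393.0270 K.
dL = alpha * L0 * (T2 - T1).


dT = 95.9430 K
dL = 2.050000e-05 * 95.3190 * 95.9430 = 0.187476 m
L_final = 95.506476 m

dL = 0.187476 m


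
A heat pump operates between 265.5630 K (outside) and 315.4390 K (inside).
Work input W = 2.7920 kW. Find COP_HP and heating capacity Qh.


COP = 315.4390 / 49.8760 = 6.3245
Qh = 6.3245 * 2.7920 = 17.6579 kW

COP = 6.3245, Qh = 17.6579 kW


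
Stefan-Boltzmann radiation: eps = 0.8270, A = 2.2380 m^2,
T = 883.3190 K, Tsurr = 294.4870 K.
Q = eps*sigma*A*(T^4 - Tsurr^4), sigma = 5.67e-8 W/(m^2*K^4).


T^4 = 6.0879e+11
Tsurr^4 = 7.5208e+09
Q = 0.8270 * 5.67e-8 * 2.2380 * 6.0127e+11 = 63098.7006 W

63098.7006 W


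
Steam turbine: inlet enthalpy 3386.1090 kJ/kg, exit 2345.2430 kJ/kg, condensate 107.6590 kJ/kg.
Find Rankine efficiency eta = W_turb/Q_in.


W = 1040.8660 kJ/kg
Q_in = 3278.4500 kJ/kg
eta = 0.3175 = 31.7487%

eta = 31.7487%


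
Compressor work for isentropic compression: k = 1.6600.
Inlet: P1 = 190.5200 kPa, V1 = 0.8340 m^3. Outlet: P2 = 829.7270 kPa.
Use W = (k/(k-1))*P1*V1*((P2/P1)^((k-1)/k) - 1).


(k-1)/k = 0.3976
(P2/P1)^exp = 1.7950
W = 2.5152 * 190.5200 * 0.8340 * (1.7950 - 1) = 317.7047 kJ

317.7047 kJ


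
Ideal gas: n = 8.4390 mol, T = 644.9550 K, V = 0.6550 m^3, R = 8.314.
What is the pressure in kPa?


P = nRT/V = 8.4390 * 8.314 * 644.9550 / 0.6550
= 45251.2334 / 0.6550 = 69085.8525 Pa = 69.0859 kPa

69.0859 kPa


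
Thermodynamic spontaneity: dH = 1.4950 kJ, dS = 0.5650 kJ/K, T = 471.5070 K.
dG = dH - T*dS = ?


T*dS = 471.5070 * 0.5650 = 266.4015 kJ
dG = 1.4950 - 266.4015 = -264.9065 kJ (spontaneous)

dG = -264.9065 kJ, spontaneous


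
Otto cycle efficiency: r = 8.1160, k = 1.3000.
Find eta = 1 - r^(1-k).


r^(k-1) = 1.8741
eta = 1 - 1/1.8741 = 0.4664 = 46.6423%

46.6423%


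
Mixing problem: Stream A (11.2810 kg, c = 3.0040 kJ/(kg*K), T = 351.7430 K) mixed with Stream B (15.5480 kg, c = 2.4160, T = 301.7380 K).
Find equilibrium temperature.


num = 23254.3870
den = 71.4521
Tf = 325.4542 K

325.4542 K


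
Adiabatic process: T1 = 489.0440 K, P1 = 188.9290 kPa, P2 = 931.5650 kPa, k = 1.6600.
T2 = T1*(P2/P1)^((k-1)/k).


(k-1)/k = 0.3976
(P2/P1)^exp = 1.8858
T2 = 489.0440 * 1.8858 = 922.2403 K

922.2403 K


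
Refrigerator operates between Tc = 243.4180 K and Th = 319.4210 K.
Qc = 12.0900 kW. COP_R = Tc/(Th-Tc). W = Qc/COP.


COP = 243.4180 / 76.0030 = 3.2027
W = 12.0900 / 3.2027 = 3.7749 kW

COP = 3.2027, W = 3.7749 kW


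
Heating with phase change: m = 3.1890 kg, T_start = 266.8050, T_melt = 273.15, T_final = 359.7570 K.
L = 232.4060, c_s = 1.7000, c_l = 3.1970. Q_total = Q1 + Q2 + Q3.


Q1 (sensible, solid) = 3.1890 * 1.7000 * 6.3450 = 34.3981 kJ
Q2 (latent) = 3.1890 * 232.4060 = 741.1427 kJ
Q3 (sensible, liquid) = 3.1890 * 3.1970 * 86.6070 = 882.9785 kJ
Q_total = 1658.5194 kJ

1658.5194 kJ


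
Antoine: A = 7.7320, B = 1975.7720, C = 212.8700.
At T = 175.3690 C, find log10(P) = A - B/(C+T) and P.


C+T = 388.2390
B/(C+T) = 5.0891
log10(P) = 7.7320 - 5.0891 = 2.6429
P = 10^2.6429 = 439.4798 mmHg

439.4798 mmHg


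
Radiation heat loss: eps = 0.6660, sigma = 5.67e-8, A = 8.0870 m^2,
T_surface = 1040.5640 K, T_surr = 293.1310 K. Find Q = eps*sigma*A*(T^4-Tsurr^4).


T^4 = 1.1724e+12
Tsurr^4 = 7.3832e+09
Q = 0.6660 * 5.67e-8 * 8.0870 * 1.1650e+12 = 355775.6964 W

355775.6964 W


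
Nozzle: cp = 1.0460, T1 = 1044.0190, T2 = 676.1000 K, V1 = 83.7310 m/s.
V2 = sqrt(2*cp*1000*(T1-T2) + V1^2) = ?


dT = 367.9190 K
2*cp*1000*dT = 769686.5480
V1^2 = 7010.8804
V2 = sqrt(776697.4284) = 881.3044 m/s

881.3044 m/s
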